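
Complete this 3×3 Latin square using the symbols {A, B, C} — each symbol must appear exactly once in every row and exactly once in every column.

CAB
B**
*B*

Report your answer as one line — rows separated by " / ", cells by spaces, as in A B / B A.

C A B / B C A / A B C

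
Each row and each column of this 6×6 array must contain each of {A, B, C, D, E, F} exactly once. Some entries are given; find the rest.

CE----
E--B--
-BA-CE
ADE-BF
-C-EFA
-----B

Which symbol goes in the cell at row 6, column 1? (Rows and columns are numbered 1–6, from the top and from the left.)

At row 1, column 6: row 1 has {C,E}; column 6 has {A,B,E,F}; that leaves D.
At row 2, column 6: row 2 has {B,E}; column 6 has {A,B,D,E,F}; that leaves C.
At row 4, column 4: row 4 has {A,B,D,E,F}; column 4 has {B,E}; that leaves C.
At row 1, column 5: row 1 has {C,D,E}; column 5 has {B,C,F}; that leaves A.
At row 2, column 5: row 2 has {B,C,E}; column 5 has {A,B,C,F}; that leaves D.
At row 6, column 5: row 6 has {B}; column 5 has {A,B,C,D,F}; that leaves E.
At row 1, column 4: row 1 has {A,C,D,E}; column 4 has {B,C,E}; that leaves F.
At row 2, column 3: row 2 has {B,C,D,E}; column 3 has {A,E}; that leaves F.
At row 3, column 4: row 3 has {A,B,C,E}; column 4 has {B,C,E,F}; that leaves D.
At row 6, column 4: row 6 has {B,E}; column 4 has {B,C,D,E,F}; that leaves A.
At row 1, column 3: row 1 has {A,C,D,E,F}; column 3 has {A,E,F}; that leaves B.
At row 2, column 2: row 2 has {B,C,D,E,F}; column 2 has {B,C,D,E}; that leaves A.
At row 3, column 1: row 3 has {A,B,C,D,E}; column 1 has {A,C,E}; that leaves F.
At row 5, column 3: row 5 has {A,C,E,F}; column 3 has {A,B,E,F}; that leaves D.
At row 6, column 1: row 6 has {A,B,E}; column 1 has {A,C,E,F}; that leaves D.

D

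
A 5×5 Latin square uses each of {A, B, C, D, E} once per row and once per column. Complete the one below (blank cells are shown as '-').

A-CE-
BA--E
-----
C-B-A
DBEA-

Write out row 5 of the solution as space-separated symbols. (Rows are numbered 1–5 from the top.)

D B E A C

row 1 has {A,C,E}; column 2 has {A,B} — only D is left for (r1,c2).
row 1 has {A,C,D,E}; column 5 has {A,E} — only B is left for (r1,c5).
row 2 has {A,B,E}; column 3 has {B,C,E} — only D is left for (r2,c3).
row 2 has {A,B,D,E}; column 4 has {A,E} — only C is left for (r2,c4).
row 3 is empty so far; column 1 has {A,B,C,D} — only E is left for (r3,c1).
row 3 has {E}; column 2 has {A,B,D} — only C is left for (r3,c2).
row 3 has {C,E}; column 3 has {B,C,D,E} — only A is left for (r3,c3).
row 3 has {A,C,E}; column 5 has {A,B,E} — only D is left for (r3,c5).
row 4 has {A,B,C}; column 2 has {A,B,C,D} — only E is left for (r4,c2).
row 4 has {A,B,C,E}; column 4 has {A,C,E} — only D is left for (r4,c4).
row 5 has {A,B,D,E}; column 5 has {A,B,D,E} — only C is left for (r5,c5).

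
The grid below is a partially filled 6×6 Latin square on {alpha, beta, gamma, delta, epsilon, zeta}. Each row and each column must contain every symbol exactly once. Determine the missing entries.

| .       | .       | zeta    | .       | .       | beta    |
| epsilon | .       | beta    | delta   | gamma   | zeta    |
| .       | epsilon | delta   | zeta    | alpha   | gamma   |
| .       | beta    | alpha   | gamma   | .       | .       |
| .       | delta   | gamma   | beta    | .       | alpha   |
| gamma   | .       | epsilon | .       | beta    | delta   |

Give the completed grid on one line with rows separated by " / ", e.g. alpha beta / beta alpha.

alpha gamma zeta epsilon delta beta / epsilon alpha beta delta gamma zeta / beta epsilon delta zeta alpha gamma / delta beta alpha gamma zeta epsilon / zeta delta gamma beta epsilon alpha / gamma zeta epsilon alpha beta delta

At row 2, column 2: row 2 has {beta,gamma,delta,epsilon,zeta}; column 2 has {beta,delta,epsilon}; that leaves alpha.
At row 3, column 1: row 3 has {alpha,gamma,delta,epsilon,zeta}; column 1 has {gamma,epsilon}; that leaves beta.
At row 4, column 6: row 4 has {alpha,beta,gamma}; column 6 has {alpha,beta,gamma,delta,zeta}; that leaves epsilon.
At row 5, column 1: row 5 has {alpha,beta,gamma,delta}; column 1 has {beta,gamma,epsilon}; that leaves zeta.
At row 5, column 5: row 5 has {alpha,beta,gamma,delta,zeta}; column 5 has {alpha,beta,gamma}; that leaves epsilon.
At row 6, column 2: row 6 has {beta,gamma,delta,epsilon}; column 2 has {alpha,beta,delta,epsilon}; that leaves zeta.
At row 6, column 4: row 6 has {beta,gamma,delta,epsilon,zeta}; column 4 has {beta,gamma,delta,zeta}; that leaves alpha.
At row 1, column 2: row 1 has {beta,zeta}; column 2 has {alpha,beta,delta,epsilon,zeta}; that leaves gamma.
At row 1, column 4: row 1 has {beta,gamma,zeta}; column 4 has {alpha,beta,gamma,delta,zeta}; that leaves epsilon.
At row 1, column 5: row 1 has {beta,gamma,epsilon,zeta}; column 5 has {alpha,beta,gamma,epsilon}; that leaves delta.
At row 4, column 1: row 4 has {alpha,beta,gamma,epsilon}; column 1 has {beta,gamma,epsilon,zeta}; that leaves delta.
At row 4, column 5: row 4 has {alpha,beta,gamma,delta,epsilon}; column 5 has {alpha,beta,gamma,delta,epsilon}; that leaves zeta.
At row 1, column 1: row 1 has {beta,gamma,delta,epsilon,zeta}; column 1 has {beta,gamma,delta,epsilon,zeta}; that leaves alpha.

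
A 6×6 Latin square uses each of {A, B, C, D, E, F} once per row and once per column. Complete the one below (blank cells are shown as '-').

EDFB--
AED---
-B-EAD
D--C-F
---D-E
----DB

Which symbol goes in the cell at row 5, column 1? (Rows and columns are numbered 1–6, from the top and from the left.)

B

row 1 has {B,D,E,F}; column 5 has {A,D} — only C is left for (r1,c5).
row 1 has {B,C,D,E,F}; column 6 has {B,D,E,F} — only A is left for (r1,c6).
row 2 has {A,D,E}; column 4 has {B,C,D,E} — only F is left for (r2,c4).
row 2 has {A,D,E,F}; column 5 has {A,C,D} — only B is left for (r2,c5).
row 2 has {A,B,D,E,F}; column 6 has {A,B,D,E,F} — only C is left for (r2,c6).
row 3 has {A,B,D,E}; column 3 has {D,F} — only C is left for (r3,c3).
row 4 has {C,D,F}; column 2 has {B,D,E} — only A is left for (r4,c2).
row 4 has {A,C,D,F}; column 5 has {A,B,C,D} — only E is left for (r4,c5).
row 5 has {D,E}; column 5 has {A,B,C,D,E} — only F is left for (r5,c5).
row 6 has {B,D}; column 4 has {B,C,D,E,F} — only A is left for (r6,c4).
row 3 has {A,B,C,D,E}; column 1 has {A,D,E} — only F is left for (r3,c1).
row 4 has {A,C,D,E,F}; column 3 has {C,D,F} — only B is left for (r4,c3).
row 5 has {D,E,F}; column 2 has {A,B,D,E} — only C is left for (r5,c2).
row 5 has {C,D,E,F}; column 3 has {B,C,D,F} — only A is left for (r5,c3).
row 6 has {A,B,D}; column 1 has {A,D,E,F} — only C is left for (r6,c1).
row 6 has {A,B,C,D}; column 2 has {A,B,C,D,E} — only F is left for (r6,c2).
row 6 has {A,B,C,D,F}; column 3 has {A,B,C,D,F} — only E is left for (r6,c3).
row 5 has {A,C,D,E,F}; column 1 has {A,C,D,E,F} — only B is left for (r5,c1).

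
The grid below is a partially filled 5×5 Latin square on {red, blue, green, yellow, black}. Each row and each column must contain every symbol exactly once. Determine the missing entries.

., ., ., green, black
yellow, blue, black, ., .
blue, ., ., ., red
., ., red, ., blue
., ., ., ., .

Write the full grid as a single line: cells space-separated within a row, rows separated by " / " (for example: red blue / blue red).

row 1 has {green,black}; column 1 has {blue,yellow} — only red is left for (r1,c1).
row 1 has {red,green,black}; column 2 has {blue} — only yellow is left for (r1,c2).
row 1 has {red,green,yellow,black}; column 3 has {red,black} — only blue is left for (r1,c3).
row 2 has {blue,yellow,black}; column 4 has {green} — only red is left for (r2,c4).
row 2 has {red,blue,yellow,black}; column 5 has {red,blue,black} — only green is left for (r2,c5).
row 5 is empty so far; column 5 has {red,blue,green,black} — only yellow is left for (r5,c5).
row 5 has {yellow}; column 3 has {red,blue,black} — only green is left for (r5,c3).
row 3 has {red,blue}; column 3 has {red,blue,green,black} — only yellow is left for (r3,c3).
row 3 has {red,blue,yellow}; column 4 has {red,green} — only black is left for (r3,c4).
row 4 has {red,blue}; column 4 has {red,green,black} — only yellow is left for (r4,c4).
row 5 has {green,yellow}; column 1 has {red,blue,yellow} — only black is left for (r5,c1).
row 5 has {green,yellow,black}; column 2 has {blue,yellow} — only red is left for (r5,c2).
row 5 has {red,green,yellow,black}; column 4 has {red,green,yellow,black} — only blue is left for (r5,c4).
row 3 has {red,blue,yellow,black}; column 2 has {red,blue,yellow} — only green is left for (r3,c2).
row 4 has {red,blue,yellow}; column 1 has {red,blue,yellow,black} — only green is left for (r4,c1).
row 4 has {red,blue,green,yellow}; column 2 has {red,blue,green,yellow} — only black is left for (r4,c2).

red yellow blue green black / yellow blue black red green / blue green yellow black red / green black red yellow blue / black red green blue yellow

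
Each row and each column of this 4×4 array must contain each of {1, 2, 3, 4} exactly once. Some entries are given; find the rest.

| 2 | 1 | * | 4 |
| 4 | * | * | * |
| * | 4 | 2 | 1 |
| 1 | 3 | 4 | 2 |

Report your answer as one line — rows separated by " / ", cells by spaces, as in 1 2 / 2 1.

2 1 3 4 / 4 2 1 3 / 3 4 2 1 / 1 3 4 2

row 1 has {1,2,4}; column 3 has {2,4} — only 3 is left for (r1,c3).
row 2 has {4}; column 2 has {1,3,4} — only 2 is left for (r2,c2).
row 2 has {2,4}; column 3 has {2,3,4} — only 1 is left for (r2,c3).
row 2 has {1,2,4}; column 4 has {1,2,4} — only 3 is left for (r2,c4).
row 3 has {1,2,4}; column 1 has {1,2,4} — only 3 is left for (r3,c1).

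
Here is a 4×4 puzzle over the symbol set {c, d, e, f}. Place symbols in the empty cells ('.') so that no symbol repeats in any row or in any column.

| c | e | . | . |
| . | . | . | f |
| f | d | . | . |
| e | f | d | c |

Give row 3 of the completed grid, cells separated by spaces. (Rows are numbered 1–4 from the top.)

f d c e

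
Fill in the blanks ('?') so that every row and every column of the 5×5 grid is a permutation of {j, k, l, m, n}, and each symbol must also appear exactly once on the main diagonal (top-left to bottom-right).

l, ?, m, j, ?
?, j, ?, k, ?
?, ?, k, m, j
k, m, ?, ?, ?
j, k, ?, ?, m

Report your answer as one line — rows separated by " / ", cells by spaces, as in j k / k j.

l n m j k / m j l k n / n l k m j / k m j n l / j k n l m

(r1,c2): row 1 has {j,l,m}; column 2 has {j,k,m}, so it must be n.
(r1,c5): row 1 has {j,l,m,n}; column 5 has {j,m}, so it must be k.
(r3,c1): row 3 has {j,k,m}; column 1 has {j,k,l}, so it must be n.
(r3,c2): row 3 has {j,k,m,n}; column 2 has {j,k,m,n}, so it must be l.
(r4,c4): row 4 has {k,m}; column 4 has {j,k,m}; the diagonal has {j,k,l,m}, so it must be n.
(r4,c5): row 4 has {k,m,n}; column 5 has {j,k,m}, so it must be l.
(r5,c4): row 5 has {j,k,m}; column 4 has {j,k,m,n}, so it must be l.
(r2,c1): row 2 has {j,k}; column 1 has {j,k,l,n}, so it must be m.
(r2,c5): row 2 has {j,k,m}; column 5 has {j,k,l,m}, so it must be n.
(r4,c3): row 4 has {k,l,m,n}; column 3 has {k,m}, so it must be j.
(r5,c3): row 5 has {j,k,l,m}; column 3 has {j,k,m}, so it must be n.
(r2,c3): row 2 has {j,k,m,n}; column 3 has {j,k,m,n}, so it must be l.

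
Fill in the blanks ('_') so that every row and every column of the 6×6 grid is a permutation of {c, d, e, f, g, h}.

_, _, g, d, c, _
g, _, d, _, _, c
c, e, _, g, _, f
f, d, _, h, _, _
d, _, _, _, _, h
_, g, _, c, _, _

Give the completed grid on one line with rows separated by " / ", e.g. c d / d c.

At row 1, column 6: row 1 has {c,d,g}; column 6 has {c,f,h}; that leaves e.
At row 3, column 3: row 3 has {c,e,f,g}; column 3 has {d,g}; that leaves h.
At row 3, column 5: row 3 has {c,e,f,g,h}; column 5 has {c}; that leaves d.
At row 4, column 6: row 4 has {d,f,h}; column 6 has {c,e,f,h}; that leaves g.
At row 6, column 6: row 6 has {c,g}; column 6 has {c,e,f,g,h}; that leaves d.
At row 1, column 1: row 1 has {c,d,e,g}; column 1 has {c,d,f,g}; that leaves h.
At row 1, column 2: row 1 has {c,d,e,g,h}; column 2 has {d,e,g}; that leaves f.
At row 2, column 2: row 2 has {c,d,g}; column 2 has {d,e,f,g}; that leaves h.
At row 4, column 5: row 4 has {d,f,g,h}; column 5 has {c,d}; that leaves e.
At row 5, column 2: row 5 has {d,h}; column 2 has {d,e,f,g,h}; that leaves c.
At row 6, column 1: row 6 has {c,d,g}; column 1 has {c,d,f,g,h}; that leaves e.
At row 6, column 3: row 6 has {c,d,e,g}; column 3 has {d,g,h}; that leaves f.
At row 6, column 5: row 6 has {c,d,e,f,g}; column 5 has {c,d,e}; that leaves h.
At row 2, column 5: row 2 has {c,d,g,h}; column 5 has {c,d,e,h}; that leaves f.
At row 4, column 3: row 4 has {d,e,f,g,h}; column 3 has {d,f,g,h}; that leaves c.
At row 5, column 3: row 5 has {c,d,h}; column 3 has {c,d,f,g,h}; that leaves e.
At row 5, column 4: row 5 has {c,d,e,h}; column 4 has {c,d,g,h}; that leaves f.
At row 5, column 5: row 5 has {c,d,e,f,h}; column 5 has {c,d,e,f,h}; that leaves g.
At row 2, column 4: row 2 has {c,d,f,g,h}; column 4 has {c,d,f,g,h}; that leaves e.

h f g d c e / g h d e f c / c e h g d f / f d c h e g / d c e f g h / e g f c h d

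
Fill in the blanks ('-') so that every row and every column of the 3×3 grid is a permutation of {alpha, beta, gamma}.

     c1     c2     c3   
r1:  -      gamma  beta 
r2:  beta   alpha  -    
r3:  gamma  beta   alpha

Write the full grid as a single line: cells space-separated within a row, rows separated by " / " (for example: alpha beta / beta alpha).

Cell (r1,c1): row 1 has {beta,gamma}; column 1 has {beta,gamma} → alpha.
Cell (r2,c3): row 2 has {alpha,beta}; column 3 has {alpha,beta} → gamma.

alpha gamma beta / beta alpha gamma / gamma beta alpha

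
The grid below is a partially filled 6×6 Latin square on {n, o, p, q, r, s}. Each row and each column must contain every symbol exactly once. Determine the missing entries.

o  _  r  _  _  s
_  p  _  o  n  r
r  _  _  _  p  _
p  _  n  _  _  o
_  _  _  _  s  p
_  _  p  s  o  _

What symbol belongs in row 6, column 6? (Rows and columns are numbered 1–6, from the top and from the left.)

n

(r1,c5) = q
(r4,c5) = r
(r1,c2) = n
(r1,c4) = p
(r4,c4) = q
(r3,c4) = n
(r3,c6) = q
(r4,c2) = s
(r5,c4) = r
(r6,c6) = n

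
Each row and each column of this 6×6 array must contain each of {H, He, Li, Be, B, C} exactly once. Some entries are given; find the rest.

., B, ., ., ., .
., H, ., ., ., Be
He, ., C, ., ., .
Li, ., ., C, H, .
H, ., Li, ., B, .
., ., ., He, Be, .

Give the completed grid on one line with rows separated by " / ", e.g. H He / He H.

Be B He H C Li / C H B Li He Be / He Be C B Li H / Li He Be C H B / H C Li Be B He / B Li H He Be C

row 3 has {He,C}; column 5 has {H,Be,B} — only Li is left for (r3,c5).
row 5 has {H,Li,B}; column 4 has {He,C} — only Be is left for (r5,c4).
row 3 has {He,Li,C}; column 2 has {H,B} — only Be is left for (r3,c2).
row 4 has {H,Li,C}; column 2 has {H,Be,B} — only He is left for (r4,c2).
row 4 has {H,He,Li,C}; column 6 has {Be} — only B is left for (r4,c6).
row 5 has {H,Li,Be,B}; column 2 has {H,He,Be,B} — only C is left for (r5,c2).
row 5 has {H,Li,Be,B,C}; column 6 has {Be,B} — only He is left for (r5,c6).
row 6 has {He,Be}; column 2 has {H,He,Be,B,C} — only Li is left for (r6,c2).
row 3 has {He,Li,Be,C}; column 6 has {He,Be,B} — only H is left for (r3,c6).
row 4 has {H,He,Li,B,C}; column 3 has {Li,C} — only Be is left for (r4,c3).
row 6 has {He,Li,Be}; column 6 has {H,He,Be,B} — only C is left for (r6,c6).
row 1 has {B}; column 6 has {H,He,Be,B,C} — only Li is left for (r1,c6).
row 3 has {H,He,Li,Be,C}; column 4 has {He,Be,C} — only B is left for (r3,c4).
row 6 has {He,Li,Be,C}; column 1 has {H,He,Li} — only B is left for (r6,c1).
row 6 has {He,Li,Be,B,C}; column 3 has {Li,Be,C} — only H is left for (r6,c3).
row 1 has {Li,B}; column 3 has {H,Li,Be,C} — only He is left for (r1,c3).
row 1 has {He,Li,B}; column 4 has {He,Be,B,C} — only H is left for (r1,c4).
row 1 has {H,He,Li,B}; column 5 has {H,Li,Be,B} — only C is left for (r1,c5).
row 2 has {H,Be}; column 1 has {H,He,Li,B} — only C is left for (r2,c1).
row 2 has {H,Be,C}; column 3 has {H,He,Li,Be,C} — only B is left for (r2,c3).
row 2 has {H,Be,B,C}; column 4 has {H,He,Be,B,C} — only Li is left for (r2,c4).
row 2 has {H,Li,Be,B,C}; column 5 has {H,Li,Be,B,C} — only He is left for (r2,c5).
row 1 has {H,He,Li,B,C}; column 1 has {H,He,Li,B,C} — only Be is left for (r1,c1).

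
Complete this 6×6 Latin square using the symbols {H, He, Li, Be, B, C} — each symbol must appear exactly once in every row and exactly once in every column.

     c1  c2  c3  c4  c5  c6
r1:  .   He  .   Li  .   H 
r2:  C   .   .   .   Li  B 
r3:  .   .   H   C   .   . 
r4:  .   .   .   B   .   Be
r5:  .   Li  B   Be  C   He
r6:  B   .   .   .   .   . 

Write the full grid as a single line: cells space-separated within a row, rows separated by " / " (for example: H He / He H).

Be He C Li B H / C H Be He Li B / He B H C Be Li / Li C He B H Be / H Li B Be C He / B Be Li H He C

(r1,c1) = Be
(r1,c3) = C
(r1,c5) = B
(r3,c6) = Li
(r5,c1) = H
(r6,c6) = C
(r3,c1) = He
(r3,c5) = Be
(r4,c1) = Li
(r4,c3) = He
(r4,c5) = H
(r6,c5) = He
(r2,c3) = Be
(r3,c2) = B
(r4,c2) = C
(r6,c3) = Li
(r6,c4) = H
(r2,c2) = H
(r2,c4) = He
(r6,c2) = Be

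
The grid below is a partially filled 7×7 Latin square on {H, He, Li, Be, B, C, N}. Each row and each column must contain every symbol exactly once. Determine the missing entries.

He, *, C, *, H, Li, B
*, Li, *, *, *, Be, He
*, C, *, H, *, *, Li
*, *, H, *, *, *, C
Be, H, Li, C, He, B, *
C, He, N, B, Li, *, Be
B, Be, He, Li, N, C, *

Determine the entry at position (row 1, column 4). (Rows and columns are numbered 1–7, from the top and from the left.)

(r1,c2) = N
(r1,c4) = Be

Be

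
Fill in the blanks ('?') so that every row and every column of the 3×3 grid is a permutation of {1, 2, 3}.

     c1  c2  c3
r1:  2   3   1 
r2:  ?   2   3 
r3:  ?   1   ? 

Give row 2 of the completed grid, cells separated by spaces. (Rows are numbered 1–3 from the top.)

1 2 3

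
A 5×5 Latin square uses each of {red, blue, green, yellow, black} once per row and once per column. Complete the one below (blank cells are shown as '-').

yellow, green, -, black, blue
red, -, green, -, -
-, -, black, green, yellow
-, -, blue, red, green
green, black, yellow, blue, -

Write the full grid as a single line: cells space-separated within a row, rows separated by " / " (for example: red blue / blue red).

(r1,c3): row 1 has {blue,green,yellow,black}; column 3 has {blue,green,yellow,black}, so it must be red.
(r2,c4): row 2 has {red,green}; column 4 has {red,blue,green,black}, so it must be yellow.
(r2,c5): row 2 has {red,green,yellow}; column 5 has {blue,green,yellow}, so it must be black.
(r3,c1): row 3 has {green,yellow,black}; column 1 has {red,green,yellow}, so it must be blue.
(r3,c2): row 3 has {blue,green,yellow,black}; column 2 has {green,black}, so it must be red.
(r4,c1): row 4 has {red,blue,green}; column 1 has {red,blue,green,yellow}, so it must be black.
(r4,c2): row 4 has {red,blue,green,black}; column 2 has {red,green,black}, so it must be yellow.
(r5,c5): row 5 has {blue,green,yellow,black}; column 5 has {blue,green,yellow,black}, so it must be red.
(r2,c2): row 2 has {red,green,yellow,black}; column 2 has {red,green,yellow,black}, so it must be blue.

yellow green red black blue / red blue green yellow black / blue red black green yellow / black yellow blue red green / green black yellow blue red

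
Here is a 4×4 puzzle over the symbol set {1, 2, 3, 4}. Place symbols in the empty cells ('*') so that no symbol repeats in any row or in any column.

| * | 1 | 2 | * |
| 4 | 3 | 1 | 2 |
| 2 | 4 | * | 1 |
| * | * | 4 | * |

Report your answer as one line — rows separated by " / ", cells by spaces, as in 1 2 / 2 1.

3 1 2 4 / 4 3 1 2 / 2 4 3 1 / 1 2 4 3

(r1,c1): row 1 has {1,2}; column 1 has {2,4}, so it must be 3.
(r1,c4): row 1 has {1,2,3}; column 4 has {1,2}, so it must be 4.
(r3,c3): row 3 has {1,2,4}; column 3 has {1,2,4}, so it must be 3.
(r4,c1): row 4 has {4}; column 1 has {2,3,4}, so it must be 1.
(r4,c2): row 4 has {1,4}; column 2 has {1,3,4}, so it must be 2.
(r4,c4): row 4 has {1,2,4}; column 4 has {1,2,4}, so it must be 3.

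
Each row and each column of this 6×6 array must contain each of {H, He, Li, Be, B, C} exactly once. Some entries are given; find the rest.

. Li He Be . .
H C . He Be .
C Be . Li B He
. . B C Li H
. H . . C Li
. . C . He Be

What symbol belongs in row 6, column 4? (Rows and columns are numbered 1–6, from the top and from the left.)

H

row 1 has {He,Li,Be}; column 1 has {H,C} — only B is left for (r1,c1).
row 1 has {He,Li,Be,B}; column 5 has {He,Li,Be,B,C} — only H is left for (r1,c5).
row 1 has {H,He,Li,Be,B}; column 6 has {H,He,Li,Be} — only C is left for (r1,c6).
row 2 has {H,He,Be,C}; column 3 has {He,B,C} — only Li is left for (r2,c3).
row 2 has {H,He,Li,Be,C}; column 6 has {H,He,Li,Be,C} — only B is left for (r2,c6).
row 3 has {He,Li,Be,B,C}; column 3 has {He,Li,B,C} — only H is left for (r3,c3).
row 4 has {H,Li,B,C}; column 2 has {H,Li,Be,C} — only He is left for (r4,c2).
row 5 has {H,Li,C}; column 3 has {H,He,Li,B,C} — only Be is left for (r5,c3).
row 5 has {H,Li,Be,C}; column 4 has {He,Li,Be,C} — only B is left for (r5,c4).
row 6 has {He,Be,C}; column 1 has {H,B,C} — only Li is left for (r6,c1).
row 6 has {He,Li,Be,C}; column 2 has {H,He,Li,Be,C} — only B is left for (r6,c2).
row 6 has {He,Li,Be,B,C}; column 4 has {He,Li,Be,B,C} — only H is left for (r6,c4).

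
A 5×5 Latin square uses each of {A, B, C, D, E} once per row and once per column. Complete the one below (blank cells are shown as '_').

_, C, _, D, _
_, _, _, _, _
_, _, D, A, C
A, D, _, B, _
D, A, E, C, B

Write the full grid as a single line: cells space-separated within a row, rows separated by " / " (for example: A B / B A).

E C B D A / C B A E D / B E D A C / A D C B E / D A E C B

(r2,c4) = E
(r4,c3) = C
(r4,c5) = E
(r1,c5) = A
(r2,c2) = B
(r2,c3) = A
(r2,c5) = D
(r3,c2) = E
(r1,c3) = B
(r2,c1) = C
(r3,c1) = B
(r1,c1) = E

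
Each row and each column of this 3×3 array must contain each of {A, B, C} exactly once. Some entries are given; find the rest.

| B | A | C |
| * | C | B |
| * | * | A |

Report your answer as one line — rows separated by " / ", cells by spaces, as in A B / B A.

B A C / A C B / C B A

(r2,c1) = A
(r3,c1) = C
(r3,c2) = B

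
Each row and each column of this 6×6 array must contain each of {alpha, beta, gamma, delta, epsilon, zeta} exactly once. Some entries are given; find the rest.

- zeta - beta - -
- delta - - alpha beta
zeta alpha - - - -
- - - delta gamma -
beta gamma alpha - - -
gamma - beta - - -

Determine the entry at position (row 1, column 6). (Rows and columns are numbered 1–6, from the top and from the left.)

alpha

At row 2, column 1: row 2 has {alpha,beta,delta}; column 1 has {beta,gamma,zeta}; that leaves epsilon.
At row 4, column 1: row 4 has {gamma,delta}; column 1 has {beta,gamma,epsilon,zeta}; that leaves alpha.
At row 6, column 2: row 6 has {beta,gamma}; column 2 has {alpha,gamma,delta,zeta}; that leaves epsilon.
At row 1, column 1: row 1 has {beta,zeta}; column 1 has {alpha,beta,gamma,epsilon,zeta}; that leaves delta.
At row 1, column 5: row 1 has {beta,delta,zeta}; column 5 has {alpha,gamma}; that leaves epsilon.
At row 4, column 2: row 4 has {alpha,gamma,delta}; column 2 has {alpha,gamma,delta,epsilon,zeta}; that leaves beta.
At row 1, column 3: row 1 has {beta,delta,epsilon,zeta}; column 3 has {alpha,beta}; that leaves gamma.
At row 1, column 6: row 1 has {beta,gamma,delta,epsilon,zeta}; column 6 has {beta}; that leaves alpha.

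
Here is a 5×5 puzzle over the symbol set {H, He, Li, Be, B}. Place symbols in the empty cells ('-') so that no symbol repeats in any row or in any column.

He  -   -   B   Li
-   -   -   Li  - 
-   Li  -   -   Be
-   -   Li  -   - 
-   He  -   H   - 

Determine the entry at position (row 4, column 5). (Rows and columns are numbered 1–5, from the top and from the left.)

(r3,c4): row 3 has {Li,Be}; column 4 has {H,Li,B}, so it must be He.
(r4,c4): row 4 has {Li}; column 4 has {H,He,Li,B}, so it must be Be.
(r5,c5): row 5 has {H,He}; column 5 has {Li,Be}, so it must be B.
(r5,c3): row 5 has {H,He,B}; column 3 has {Li}, so it must be Be.
(r1,c3): row 1 has {He,Li,B}; column 3 has {Li,Be}, so it must be H.
(r3,c3): row 3 has {He,Li,Be}; column 3 has {H,Li,Be}, so it must be B.
(r5,c1): row 5 has {H,He,Be,B}; column 1 has {He}, so it must be Li.
(r1,c2): row 1 has {H,He,Li,B}; column 2 has {He,Li}, so it must be Be.
(r2,c3): row 2 has {Li}; column 3 has {H,Li,Be,B}, so it must be He.
(r2,c5): row 2 has {He,Li}; column 5 has {Li,Be,B}, so it must be H.
(r3,c1): row 3 has {He,Li,Be,B}; column 1 has {He,Li}, so it must be H.
(r4,c1): row 4 has {Li,Be}; column 1 has {H,He,Li}, so it must be B.
(r4,c2): row 4 has {Li,Be,B}; column 2 has {He,Li,Be}, so it must be H.
(r4,c5): row 4 has {H,Li,Be,B}; column 5 has {H,Li,Be,B}, so it must be He.

He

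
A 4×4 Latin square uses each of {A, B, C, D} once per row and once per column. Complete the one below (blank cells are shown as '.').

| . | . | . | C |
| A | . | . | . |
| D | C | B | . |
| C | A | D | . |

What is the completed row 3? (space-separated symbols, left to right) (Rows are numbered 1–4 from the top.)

D C B A

(r1,c1): row 1 has {C}; column 1 has {A,C,D}, so it must be B.
(r1,c2): row 1 has {B,C}; column 2 has {A,C}, so it must be D.
(r1,c3): row 1 has {B,C,D}; column 3 has {B,D}, so it must be A.
(r2,c2): row 2 has {A}; column 2 has {A,C,D}, so it must be B.
(r2,c3): row 2 has {A,B}; column 3 has {A,B,D}, so it must be C.
(r2,c4): row 2 has {A,B,C}; column 4 has {C}, so it must be D.
(r3,c4): row 3 has {B,C,D}; column 4 has {C,D}, so it must be A.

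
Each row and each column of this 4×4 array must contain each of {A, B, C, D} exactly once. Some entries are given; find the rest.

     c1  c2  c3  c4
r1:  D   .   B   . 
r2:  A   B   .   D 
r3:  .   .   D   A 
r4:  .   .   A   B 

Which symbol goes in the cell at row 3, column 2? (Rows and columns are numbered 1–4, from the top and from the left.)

(r1,c4) = C
(r2,c3) = C
(r3,c2) = C

C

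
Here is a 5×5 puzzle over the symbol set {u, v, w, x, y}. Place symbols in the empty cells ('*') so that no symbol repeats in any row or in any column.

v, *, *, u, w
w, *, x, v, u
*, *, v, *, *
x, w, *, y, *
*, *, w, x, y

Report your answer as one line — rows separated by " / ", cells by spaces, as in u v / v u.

Cell (r1,c3): row 1 has {u,v,w}; column 3 has {v,w,x} → y.
Cell (r2,c2): row 2 has {u,v,w,x}; column 2 has {w} → y.
Cell (r3,c4): row 3 has {v}; column 4 has {u,v,x,y} → w.
Cell (r3,c5): row 3 has {v,w}; column 5 has {u,w,y} → x.
Cell (r4,c3): row 4 has {w,x,y}; column 3 has {v,w,x,y} → u.
Cell (r4,c5): row 4 has {u,w,x,y}; column 5 has {u,w,x,y} → v.
Cell (r5,c1): row 5 has {w,x,y}; column 1 has {v,w,x} → u.
Cell (r5,c2): row 5 has {u,w,x,y}; column 2 has {w,y} → v.
Cell (r1,c2): row 1 has {u,v,w,y}; column 2 has {v,w,y} → x.
Cell (r3,c1): row 3 has {v,w,x}; column 1 has {u,v,w,x} → y.
Cell (r3,c2): row 3 has {v,w,x,y}; column 2 has {v,w,x,y} → u.

v x y u w / w y x v u / y u v w x / x w u y v / u v w x y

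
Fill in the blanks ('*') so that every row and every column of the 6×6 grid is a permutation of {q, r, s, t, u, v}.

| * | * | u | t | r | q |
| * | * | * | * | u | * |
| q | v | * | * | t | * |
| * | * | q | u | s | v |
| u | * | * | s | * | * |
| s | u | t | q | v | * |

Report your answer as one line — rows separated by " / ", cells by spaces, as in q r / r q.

(r1,c1) = v
(r1,c2) = s
(r3,c4) = r
(r5,c5) = q
(r6,c6) = r
(r2,c4) = v
(r3,c3) = s
(r3,c6) = u
(r5,c6) = t
(r2,c3) = r
(r2,c6) = s
(r5,c2) = r
(r5,c3) = v
(r2,c1) = t
(r2,c2) = q
(r4,c1) = r
(r4,c2) = t

v s u t r q / t q r v u s / q v s r t u / r t q u s v / u r v s q t / s u t q v r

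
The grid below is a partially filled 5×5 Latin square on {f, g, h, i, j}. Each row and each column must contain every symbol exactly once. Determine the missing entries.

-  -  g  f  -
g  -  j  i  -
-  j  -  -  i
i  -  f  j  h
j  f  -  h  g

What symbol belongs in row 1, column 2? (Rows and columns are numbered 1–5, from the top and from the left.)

(r1,c1) = h
(r1,c2) = i

i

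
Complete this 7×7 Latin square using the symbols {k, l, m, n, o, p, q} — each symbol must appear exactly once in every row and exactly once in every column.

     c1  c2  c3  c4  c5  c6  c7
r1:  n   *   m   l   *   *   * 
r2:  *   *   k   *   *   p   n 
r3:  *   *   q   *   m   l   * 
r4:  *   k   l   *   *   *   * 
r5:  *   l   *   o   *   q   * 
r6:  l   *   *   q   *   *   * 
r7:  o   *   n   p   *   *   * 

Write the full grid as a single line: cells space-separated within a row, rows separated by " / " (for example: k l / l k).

n p m l o k q / q o k m l p n / p n q k m l o / m k l n q o p / k l p o n q m / l m o q p n k / o q n p k m l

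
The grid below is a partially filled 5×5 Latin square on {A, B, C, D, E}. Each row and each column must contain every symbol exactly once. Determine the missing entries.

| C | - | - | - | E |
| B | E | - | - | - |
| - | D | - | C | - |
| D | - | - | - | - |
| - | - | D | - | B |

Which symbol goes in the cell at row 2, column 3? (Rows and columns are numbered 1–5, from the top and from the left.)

C

Cell (r3,c5): row 3 has {C,D}; column 5 has {B,E} → A.
Cell (r4,c5): row 4 has {D}; column 5 has {A,B,E} → C.
Cell (r2,c5): row 2 has {B,E}; column 5 has {A,B,C,E} → D.
Cell (r3,c1): row 3 has {A,C,D}; column 1 has {B,C,D} → E.
Cell (r3,c3): row 3 has {A,C,D,E}; column 3 has {D} → B.
Cell (r5,c1): row 5 has {B,D}; column 1 has {B,C,D,E} → A.
Cell (r5,c2): row 5 has {A,B,D}; column 2 has {D,E} → C.
Cell (r5,c4): row 5 has {A,B,C,D}; column 4 has {C} → E.
Cell (r1,c3): row 1 has {C,E}; column 3 has {B,D} → A.
Cell (r2,c3): row 2 has {B,D,E}; column 3 has {A,B,D} → C.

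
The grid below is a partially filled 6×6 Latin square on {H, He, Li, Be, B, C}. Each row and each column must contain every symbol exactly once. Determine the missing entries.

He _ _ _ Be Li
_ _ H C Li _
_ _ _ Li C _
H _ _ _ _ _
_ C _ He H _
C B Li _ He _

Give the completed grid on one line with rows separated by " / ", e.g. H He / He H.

At row 1, column 2: row 1 has {He,Li,Be}; column 2 has {B,C}; that leaves H.
At row 1, column 4: row 1 has {H,He,Li,Be}; column 4 has {He,Li,C}; that leaves B.
At row 4, column 4: row 4 has {H}; column 4 has {He,Li,B,C}; that leaves Be.
At row 4, column 5: row 4 has {H,Be}; column 5 has {H,He,Li,Be,C}; that leaves B.
At row 6, column 4: row 6 has {He,Li,B,C}; column 4 has {He,Li,Be,B,C}; that leaves H.
At row 6, column 6: row 6 has {H,He,Li,B,C}; column 6 has {Li}; that leaves Be.
At row 1, column 3: row 1 has {H,He,Li,Be,B}; column 3 has {H,Li}; that leaves C.
At row 4, column 3: row 4 has {H,Be,B}; column 3 has {H,Li,C}; that leaves He.
At row 4, column 6: row 4 has {H,He,Be,B}; column 6 has {Li,Be}; that leaves C.
At row 5, column 6: row 5 has {H,He,C}; column 6 has {Li,Be,C}; that leaves B.
At row 2, column 6: row 2 has {H,Li,C}; column 6 has {Li,Be,B,C}; that leaves He.
At row 3, column 6: row 3 has {Li,C}; column 6 has {He,Li,Be,B,C}; that leaves H.
At row 4, column 2: row 4 has {H,He,Be,B,C}; column 2 has {H,B,C}; that leaves Li.
At row 5, column 3: row 5 has {H,He,B,C}; column 3 has {H,He,Li,C}; that leaves Be.
At row 2, column 2: row 2 has {H,He,Li,C}; column 2 has {H,Li,B,C}; that leaves Be.
At row 3, column 2: row 3 has {H,Li,C}; column 2 has {H,Li,Be,B,C}; that leaves He.
At row 3, column 3: row 3 has {H,He,Li,C}; column 3 has {H,He,Li,Be,C}; that leaves B.
At row 5, column 1: row 5 has {H,He,Be,B,C}; column 1 has {H,He,C}; that leaves Li.
At row 2, column 1: row 2 has {H,He,Li,Be,C}; column 1 has {H,He,Li,C}; that leaves B.
At row 3, column 1: row 3 has {H,He,Li,B,C}; column 1 has {H,He,Li,B,C}; that leaves Be.

He H C B Be Li / B Be H C Li He / Be He B Li C H / H Li He Be B C / Li C Be He H B / C B Li H He Be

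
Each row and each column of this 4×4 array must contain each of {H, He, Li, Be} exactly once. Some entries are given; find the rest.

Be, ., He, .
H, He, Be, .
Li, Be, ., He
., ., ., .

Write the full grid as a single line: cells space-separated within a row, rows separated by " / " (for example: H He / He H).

(r2,c4): row 2 has {H,He,Be}; column 4 has {He}, so it must be Li.
(r3,c3): row 3 has {He,Li,Be}; column 3 has {He,Be}, so it must be H.
(r4,c1): row 4 is empty so far; column 1 has {H,Li,Be}, so it must be He.
(r4,c3): row 4 has {He}; column 3 has {H,He,Be}, so it must be Li.
(r1,c4): row 1 has {He,Be}; column 4 has {He,Li}, so it must be H.
(r4,c2): row 4 has {He,Li}; column 2 has {He,Be}, so it must be H.
(r4,c4): row 4 has {H,He,Li}; column 4 has {H,He,Li}, so it must be Be.
(r1,c2): row 1 has {H,He,Be}; column 2 has {H,He,Be}, so it must be Li.

Be Li He H / H He Be Li / Li Be H He / He H Li Be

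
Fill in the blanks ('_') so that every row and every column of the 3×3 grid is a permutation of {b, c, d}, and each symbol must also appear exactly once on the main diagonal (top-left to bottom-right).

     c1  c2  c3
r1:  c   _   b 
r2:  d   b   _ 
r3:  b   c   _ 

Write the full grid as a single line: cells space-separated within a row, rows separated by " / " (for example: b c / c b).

c d b / d b c / b c d

(r1,c2): row 1 has {b,c}; column 2 has {b,c}, so it must be d.
(r2,c3): row 2 has {b,d}; column 3 has {b}, so it must be c.
(r3,c3): row 3 has {b,c}; column 3 has {b,c}; the diagonal has {b,c}, so it must be d.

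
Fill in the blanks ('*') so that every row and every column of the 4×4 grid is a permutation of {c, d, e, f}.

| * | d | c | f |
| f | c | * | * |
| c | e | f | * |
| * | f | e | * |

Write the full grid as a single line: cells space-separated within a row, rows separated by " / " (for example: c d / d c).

e d c f / f c d e / c e f d / d f e c

(r1,c1) = e
(r2,c3) = d
(r2,c4) = e
(r3,c4) = d
(r4,c1) = d
(r4,c4) = c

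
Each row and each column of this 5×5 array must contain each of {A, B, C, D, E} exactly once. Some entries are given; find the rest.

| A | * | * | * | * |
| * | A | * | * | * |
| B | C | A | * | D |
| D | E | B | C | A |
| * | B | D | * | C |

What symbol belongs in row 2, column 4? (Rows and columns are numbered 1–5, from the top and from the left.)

D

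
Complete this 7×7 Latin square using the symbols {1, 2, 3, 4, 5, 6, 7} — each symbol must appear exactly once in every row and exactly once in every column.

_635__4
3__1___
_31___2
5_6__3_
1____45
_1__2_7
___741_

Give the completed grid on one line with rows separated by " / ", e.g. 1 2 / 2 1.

2 6 3 5 1 7 4 / 3 7 4 1 5 2 6 / 7 3 1 4 6 5 2 / 5 4 6 2 7 3 1 / 1 2 7 6 3 4 5 / 4 1 5 3 2 6 7 / 6 5 2 7 4 1 3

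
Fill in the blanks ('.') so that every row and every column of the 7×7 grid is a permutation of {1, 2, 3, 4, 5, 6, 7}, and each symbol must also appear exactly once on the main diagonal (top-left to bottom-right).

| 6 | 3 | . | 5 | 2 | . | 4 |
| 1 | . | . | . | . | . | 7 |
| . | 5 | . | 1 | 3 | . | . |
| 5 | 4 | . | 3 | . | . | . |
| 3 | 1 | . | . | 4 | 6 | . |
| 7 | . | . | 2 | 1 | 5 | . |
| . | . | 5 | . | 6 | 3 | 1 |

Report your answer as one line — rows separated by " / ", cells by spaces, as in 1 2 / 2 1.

(r2,c2) = 2
(r2,c5) = 5
(r2,c6) = 4
(r3,c3) = 7
(r3,c6) = 2
(r3,c7) = 6
(r4,c5) = 7
(r4,c6) = 1
(r4,c7) = 2
(r5,c3) = 2
(r5,c4) = 7
(r5,c7) = 5
(r6,c2) = 6
(r6,c7) = 3
(r7,c2) = 7
(r7,c4) = 4
(r1,c3) = 1
(r1,c6) = 7
(r2,c4) = 6
(r3,c1) = 4
(r4,c3) = 6
(r6,c3) = 4
(r7,c1) = 2
(r2,c3) = 3

6 3 1 5 2 7 4 / 1 2 3 6 5 4 7 / 4 5 7 1 3 2 6 / 5 4 6 3 7 1 2 / 3 1 2 7 4 6 5 / 7 6 4 2 1 5 3 / 2 7 5 4 6 3 1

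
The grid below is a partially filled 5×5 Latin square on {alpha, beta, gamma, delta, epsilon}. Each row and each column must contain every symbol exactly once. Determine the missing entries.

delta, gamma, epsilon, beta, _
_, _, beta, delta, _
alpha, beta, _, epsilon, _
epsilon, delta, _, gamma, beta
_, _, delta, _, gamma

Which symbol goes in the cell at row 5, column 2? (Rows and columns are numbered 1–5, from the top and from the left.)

Cell (r1,c5): row 1 has {beta,gamma,delta,epsilon}; column 5 has {beta,gamma} → alpha.
Cell (r2,c1): row 2 has {beta,delta}; column 1 has {alpha,delta,epsilon} → gamma.
Cell (r2,c5): row 2 has {beta,gamma,delta}; column 5 has {alpha,beta,gamma} → epsilon.
Cell (r3,c3): row 3 has {alpha,beta,epsilon}; column 3 has {beta,delta,epsilon} → gamma.
Cell (r3,c5): row 3 has {alpha,beta,gamma,epsilon}; column 5 has {alpha,beta,gamma,epsilon} → delta.
Cell (r4,c3): row 4 has {beta,gamma,delta,epsilon}; column 3 has {beta,gamma,delta,epsilon} → alpha.
Cell (r5,c1): row 5 has {gamma,delta}; column 1 has {alpha,gamma,delta,epsilon} → beta.
Cell (r5,c4): row 5 has {beta,gamma,delta}; column 4 has {beta,gamma,delta,epsilon} → alpha.
Cell (r2,c2): row 2 has {beta,gamma,delta,epsilon}; column 2 has {beta,gamma,delta} → alpha.
Cell (r5,c2): row 5 has {alpha,beta,gamma,delta}; column 2 has {alpha,beta,gamma,delta} → epsilon.

epsilon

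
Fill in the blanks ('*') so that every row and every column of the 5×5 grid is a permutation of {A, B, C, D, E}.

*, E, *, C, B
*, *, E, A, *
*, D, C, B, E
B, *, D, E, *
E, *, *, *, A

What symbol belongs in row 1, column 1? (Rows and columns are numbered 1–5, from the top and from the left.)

D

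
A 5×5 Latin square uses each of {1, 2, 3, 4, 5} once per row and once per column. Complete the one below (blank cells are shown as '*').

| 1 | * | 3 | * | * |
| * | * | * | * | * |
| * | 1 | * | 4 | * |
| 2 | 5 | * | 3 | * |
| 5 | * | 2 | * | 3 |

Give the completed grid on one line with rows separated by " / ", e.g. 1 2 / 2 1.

1 2 3 5 4 / 4 3 1 2 5 / 3 1 5 4 2 / 2 5 4 3 1 / 5 4 2 1 3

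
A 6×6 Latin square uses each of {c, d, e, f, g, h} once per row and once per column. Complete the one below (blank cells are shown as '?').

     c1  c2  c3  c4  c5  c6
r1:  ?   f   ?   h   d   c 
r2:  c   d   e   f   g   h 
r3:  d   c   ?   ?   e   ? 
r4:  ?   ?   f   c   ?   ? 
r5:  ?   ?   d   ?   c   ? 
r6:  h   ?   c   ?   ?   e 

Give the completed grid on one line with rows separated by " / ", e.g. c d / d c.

e f g h d c / c d e f g h / d c h g e f / g e f c h d / f h d e c g / h g c d f e

(r1,c3): row 1 has {c,d,f,h}; column 3 has {c,d,e,f}, so it must be g.
(r3,c3): row 3 has {c,d,e}; column 3 has {c,d,e,f,g}, so it must be h.
(r3,c4): row 3 has {c,d,e,h}; column 4 has {c,f,h}, so it must be g.
(r3,c6): row 3 has {c,d,e,g,h}; column 6 has {c,e,h}, so it must be f.
(r4,c5): row 4 has {c,f}; column 5 has {c,d,e,g}, so it must be h.
(r5,c4): row 5 has {c,d}; column 4 has {c,f,g,h}, so it must be e.
(r5,c6): row 5 has {c,d,e}; column 6 has {c,e,f,h}, so it must be g.
(r6,c2): row 6 has {c,e,h}; column 2 has {c,d,f}, so it must be g.
(r6,c4): row 6 has {c,e,g,h}; column 4 has {c,e,f,g,h}, so it must be d.
(r6,c5): row 6 has {c,d,e,g,h}; column 5 has {c,d,e,g,h}, so it must be f.
(r1,c1): row 1 has {c,d,f,g,h}; column 1 has {c,d,h}, so it must be e.
(r4,c1): row 4 has {c,f,h}; column 1 has {c,d,e,h}, so it must be g.
(r4,c2): row 4 has {c,f,g,h}; column 2 has {c,d,f,g}, so it must be e.
(r4,c6): row 4 has {c,e,f,g,h}; column 6 has {c,e,f,g,h}, so it must be d.
(r5,c1): row 5 has {c,d,e,g}; column 1 has {c,d,e,g,h}, so it must be f.
(r5,c2): row 5 has {c,d,e,f,g}; column 2 has {c,d,e,f,g}, so it must be h.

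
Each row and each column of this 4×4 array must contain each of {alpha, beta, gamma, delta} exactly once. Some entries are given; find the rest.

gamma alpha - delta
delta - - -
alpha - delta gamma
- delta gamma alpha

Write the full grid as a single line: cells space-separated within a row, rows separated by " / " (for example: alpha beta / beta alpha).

gamma alpha beta delta / delta gamma alpha beta / alpha beta delta gamma / beta delta gamma alpha

row 1 has {alpha,gamma,delta}; column 3 has {gamma,delta} — only beta is left for (r1,c3).
row 2 has {delta}; column 3 has {beta,gamma,delta} — only alpha is left for (r2,c3).
row 2 has {alpha,delta}; column 4 has {alpha,gamma,delta} — only beta is left for (r2,c4).
row 3 has {alpha,gamma,delta}; column 2 has {alpha,delta} — only beta is left for (r3,c2).
row 4 has {alpha,gamma,delta}; column 1 has {alpha,gamma,delta} — only beta is left for (r4,c1).
row 2 has {alpha,beta,delta}; column 2 has {alpha,beta,delta} — only gamma is left for (r2,c2).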